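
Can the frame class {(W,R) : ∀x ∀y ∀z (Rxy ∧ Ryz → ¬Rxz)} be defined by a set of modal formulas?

Modal frame validity is preserved under surjective bounded morphisms.
The 3-cycle (worlds 0,1,2 with 0→1→2→0) is intransitive. Mapping every world to a single reflexive point • is a surjective bounded morphism; the reflexive point is not intransitive (R••∧R•• but R••).
Hence intransitivity is not modally definable.

No — not modally definable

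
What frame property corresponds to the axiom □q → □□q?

This schema is the 4 axiom.
Its frame correspondent is transitivity — ∀x ∀y ∀z (Rxy ∧ Ryz → Rxz).

Transitivity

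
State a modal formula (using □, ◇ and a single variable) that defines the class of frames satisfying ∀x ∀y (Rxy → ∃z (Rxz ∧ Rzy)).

□□q → □q

A defining formula is □□q → □q (the C4 axiom).
Suppose □□q→□q is valid. Take Rxy and set V(q)={w : xR²w}. Then □□q at x, so □q at x, so q at y, i.e. ∃z(Rxz∧Rzy).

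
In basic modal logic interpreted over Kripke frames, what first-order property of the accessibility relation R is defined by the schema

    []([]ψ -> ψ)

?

Shift-reflexivity

Suppose □(□ψ→ψ) is valid. Take Rxy and set V(ψ)={w : Ryw}. Then at y, □ψ holds; since □(□ψ→ψ) at x, □ψ→ψ at y, so ψ at y, i.e. Ryy.
Conversely, on a frame with shift-reflexivity the schema holds at every world under every valuation.
Frame condition: forall x forall y (Rxy -> Ryy).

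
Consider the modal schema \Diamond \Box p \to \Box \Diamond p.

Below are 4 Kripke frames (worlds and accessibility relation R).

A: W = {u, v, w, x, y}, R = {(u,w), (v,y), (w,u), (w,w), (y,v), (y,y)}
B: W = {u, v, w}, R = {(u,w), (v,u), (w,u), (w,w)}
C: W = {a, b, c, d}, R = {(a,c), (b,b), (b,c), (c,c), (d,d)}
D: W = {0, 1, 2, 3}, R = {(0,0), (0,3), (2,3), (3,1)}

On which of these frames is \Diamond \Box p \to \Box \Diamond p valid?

This is the axiom for convergence; its first-order frame correspondent is \forall x \forall y \forall z (Rxy \wedge Rxz \to \exists w (Ryw \wedge Rzw)).
A: holds.
B: holds.
C: holds.
D: fails — R00 and R03 but 0 and 3 have no common successor.
Valid on: A, B, C.

A, B, C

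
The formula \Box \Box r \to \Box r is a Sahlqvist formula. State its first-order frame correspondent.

This is the C4 axiom.
Its frame correspondent is density — \forall x \forall y (Rxy \to \exists z (Rxz \wedge Rzy)).

density: \forall x \forall y (Rxy \to \exists z (Rxz \wedge Rzy))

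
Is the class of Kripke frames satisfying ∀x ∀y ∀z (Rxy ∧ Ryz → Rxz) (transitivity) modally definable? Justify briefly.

Yes — defined by □p → □□p

Yes: it is transitivity, defined by the 4 schema □p → □□p.
Suppose □p→□□p is valid. Take Rxy, Ryz and set V(p)={w : Rxw}. Then □p at x, so □□p at x, so □p at y, so p at z, i.e. Rxz.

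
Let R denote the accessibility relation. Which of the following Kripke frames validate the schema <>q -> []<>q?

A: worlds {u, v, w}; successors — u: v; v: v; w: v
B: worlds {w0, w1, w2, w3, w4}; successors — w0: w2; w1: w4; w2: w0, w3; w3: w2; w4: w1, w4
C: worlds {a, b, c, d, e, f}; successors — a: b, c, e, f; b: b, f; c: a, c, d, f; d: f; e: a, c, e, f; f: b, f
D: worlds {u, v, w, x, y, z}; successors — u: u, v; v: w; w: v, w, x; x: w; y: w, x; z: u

A

This is the axiom for the Euclidean property; its first-order frame correspondent is forall x forall y forall z (Rxy & Rxz -> Ryz).
A: ✓.
B: fails — Rw0w2 and Rw0w2 but not Rw2w2.
C: fails — Rab and Rae but not Rbe.
D: fails — Ruv and Ruv but not Rvv.
Valid on: A.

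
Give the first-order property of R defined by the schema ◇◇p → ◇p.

∀x ∀y (xR²y → ∃w (y = w ∧ xRw))

This is a Sahlqvist (Geach-type) schema ◇^2□^0p → □^0◇^1p.
Minimal-valuation argument: fix x; take any y with xR^2y and any z with xR^0z. Set V(p) to the set of worlds R-reachable from y in exactly 0 steps. Then □^0p holds at y, so the antecedent holds at x; validity forces ◇^1p at z, giving a w with zR^1w and yR^0w.
First-order correspondent: ∀x ∀y (xR²y → ∃w (y = w ∧ xRw)).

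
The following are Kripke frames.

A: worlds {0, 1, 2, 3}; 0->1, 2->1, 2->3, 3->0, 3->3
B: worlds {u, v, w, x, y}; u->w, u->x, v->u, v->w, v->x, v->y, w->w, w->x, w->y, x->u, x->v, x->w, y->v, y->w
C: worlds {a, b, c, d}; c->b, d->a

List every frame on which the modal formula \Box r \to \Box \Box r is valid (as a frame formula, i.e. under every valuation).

The schema corresponds to transitivity: \forall x \forall y \forall z (Rxy \wedge Ryz \to Rxz).
A: fails — R23 and R30 but not R20.
B: fails — Rxw and Rwx but not Rxx.
C: satisfies the condition.
Valid on: C.

C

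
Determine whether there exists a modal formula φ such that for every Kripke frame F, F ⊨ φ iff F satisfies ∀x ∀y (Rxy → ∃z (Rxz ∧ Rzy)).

Yes — defined by □□r → □r

Yes: it is density, defined by the C4 schema □□r → □r.
Suppose □□r→□r is valid. Take Rxy and set V(r)={w : xR²w}. Then □□r at x, so □r at x, so r at y, i.e. ∃z(Rxz∧Rzy).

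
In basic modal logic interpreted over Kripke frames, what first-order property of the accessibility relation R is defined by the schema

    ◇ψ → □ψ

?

partial functionality: ∀x ∀y ∀z (Rxy ∧ Rxz → y = z)

This is the CD axiom.
It corresponds to partial functionality: ∀x ∀y ∀z (Rxy ∧ Rxz → y = z).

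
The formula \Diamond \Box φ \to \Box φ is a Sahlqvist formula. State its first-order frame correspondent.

Replacing φ by ¬φ and contraposing gives the equivalent schema ◇φ → □◇φ.
Suppose ◇φ→□◇φ is valid. Take Rxy, Rxz and set V(φ)={y}. Then ◇φ at x, so □◇φ at x, so ◇φ at z, so some w with Rzw has φ; w=y, i.e. Rzy. By symmetry of the argument, Ryz.

The Euclidean property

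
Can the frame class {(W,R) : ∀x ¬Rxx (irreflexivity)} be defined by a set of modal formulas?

Not modally definable

Any modally definable frame class is closed under surjective bounded morphisms.
The 3-cycle (worlds s,t,u with s→t→u→s) is irreflexive, and the map sending every world to a single reflexive point • is a surjective bounded morphism (forth: every edge maps to (•,•); back: every world has a successor). So any modal formula valid on the 3-cycle is also valid on the reflexive point, which is not irreflexive.
Hence irreflexivity is not modally definable.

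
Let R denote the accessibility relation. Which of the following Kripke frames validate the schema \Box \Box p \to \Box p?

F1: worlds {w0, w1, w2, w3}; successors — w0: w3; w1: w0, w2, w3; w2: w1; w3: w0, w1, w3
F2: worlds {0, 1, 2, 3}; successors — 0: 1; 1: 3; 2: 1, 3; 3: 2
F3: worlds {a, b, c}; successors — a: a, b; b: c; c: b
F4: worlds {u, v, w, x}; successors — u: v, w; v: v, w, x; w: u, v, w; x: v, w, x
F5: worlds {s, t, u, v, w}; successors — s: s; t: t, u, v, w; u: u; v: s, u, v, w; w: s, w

F4, F5

Frame correspondent (Sahlqvist): \forall x \forall y (Rxy \to \exists z (Rxz \wedge Rzy)) — i.e. density.
F1: fails — Rw1w2 but no z with Rw1z and Rzw2.
F2: fails — R32 but no z with R3z and Rz2.
F3: fails — Rbc but no z with Rbz and Rzc.
F4: ✓.
F5: ✓.
Valid on: F4, F5.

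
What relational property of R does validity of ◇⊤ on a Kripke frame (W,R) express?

seriality

◇⊤ holds at w iff w has a successor, so frame-validity of ◇⊤ is exactly seriality. Equivalently via □p → ◇p:
Suppose □p→◇p is valid. At any x set V(p)=W. Then □p at x, so ◇p at x, so x has a successor.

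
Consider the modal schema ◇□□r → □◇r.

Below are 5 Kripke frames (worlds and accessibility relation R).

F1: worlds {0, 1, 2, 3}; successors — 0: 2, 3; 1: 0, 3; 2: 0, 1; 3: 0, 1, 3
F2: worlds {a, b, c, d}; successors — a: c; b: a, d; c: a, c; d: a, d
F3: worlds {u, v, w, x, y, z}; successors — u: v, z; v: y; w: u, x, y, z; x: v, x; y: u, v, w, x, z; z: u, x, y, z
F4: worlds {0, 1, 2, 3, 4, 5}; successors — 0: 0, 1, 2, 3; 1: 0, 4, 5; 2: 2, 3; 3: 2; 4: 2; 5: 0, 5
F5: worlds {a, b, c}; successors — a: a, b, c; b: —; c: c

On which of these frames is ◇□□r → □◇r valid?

F1, F2

This is the axiom for a generalized confluence (Geach) condition; its first-order frame correspondent is ∀x ∀y ∀z ((xRy ∧ xRz) → ∃w (yR²w ∧ zRw)).
F1: holds.
F2: holds.
F3: fails — uRv, uRv but no t with vR²t and vRt.
F4: fails — 0R2, 0R1 but no w with 2R²w and 1Rw.
F5: fails — aRa, aRb but no w with aR²w and bRw.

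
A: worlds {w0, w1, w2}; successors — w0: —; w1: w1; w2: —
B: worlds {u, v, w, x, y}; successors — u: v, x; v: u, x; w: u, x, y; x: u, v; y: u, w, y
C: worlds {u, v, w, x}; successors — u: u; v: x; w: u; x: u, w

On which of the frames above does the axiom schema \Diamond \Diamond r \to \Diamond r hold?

A

The schema corresponds to transitivity: \forall x \forall y \forall z (Rxy \wedge Ryz \to Rxz).
A: condition met.
B: fails — Ruv and Rvu but not Ruu.
C: fails — Rvx and Rxw but not Rvw.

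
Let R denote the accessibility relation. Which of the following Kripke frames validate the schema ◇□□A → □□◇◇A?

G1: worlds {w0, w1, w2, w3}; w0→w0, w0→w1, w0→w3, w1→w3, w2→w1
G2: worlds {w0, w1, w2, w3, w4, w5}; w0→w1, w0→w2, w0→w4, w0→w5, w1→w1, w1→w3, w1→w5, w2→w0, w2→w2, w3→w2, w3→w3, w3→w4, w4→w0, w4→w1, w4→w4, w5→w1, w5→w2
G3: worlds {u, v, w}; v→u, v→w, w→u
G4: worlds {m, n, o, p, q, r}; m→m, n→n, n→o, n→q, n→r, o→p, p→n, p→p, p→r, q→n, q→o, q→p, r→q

G2, G4

This is the axiom for a generalized confluence (Geach) condition; its first-order frame correspondent is ∀x ∀y ∀z ((xRy ∧ xR²z) → ∃w (yR²w ∧ zR²w)).
G1: fails — w0Rw0, w0R²w1 but no w with w0R²w and w1R²w.
G2: satisfies the condition.
G3: fails — vRu, vR²u but no t with uR²t and uR²t.
G4: satisfies the condition.
Valid on: G2, G4.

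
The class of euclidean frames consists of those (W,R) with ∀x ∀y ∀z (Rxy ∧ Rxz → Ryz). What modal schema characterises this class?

◇q → □◇q

A defining formula is ◇q → □◇q (the 5 axiom).
Suppose ◇q→□◇q is valid. Take Rxy, Rxz and set V(q)={y}. Then ◇q at x, so □◇q at x, so ◇q at z, so some w with Rzw has q; w=y, i.e. Rzy. By symmetry of the argument, Ryz.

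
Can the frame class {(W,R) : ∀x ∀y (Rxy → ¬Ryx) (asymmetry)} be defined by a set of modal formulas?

Modal frame validity is preserved under surjective bounded morphisms.
The 5-cycle (worlds a,b,c,d,e with a→b→c→d→e→a) is asymmetric. Mapping every world to a single reflexive point • is a surjective bounded morphism, and the reflexive point is not asymmetric (R•• but asymmetry requires ¬R••).
So the class is not modally definable.

Not modally definable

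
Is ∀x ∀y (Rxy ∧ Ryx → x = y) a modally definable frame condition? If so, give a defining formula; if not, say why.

No

Any modally definable frame class is closed under surjective bounded morphisms.
The 4-cycle (worlds w0,w1,w2,w3 with w0→w1→w2→w3→w0) is antisymmetric. Sending even-indexed worlds to • and odd-indexed worlds to ∘ is a surjective bounded morphism onto the two-world frame with •↔∘, which is not antisymmetric.
So the class is not modally definable.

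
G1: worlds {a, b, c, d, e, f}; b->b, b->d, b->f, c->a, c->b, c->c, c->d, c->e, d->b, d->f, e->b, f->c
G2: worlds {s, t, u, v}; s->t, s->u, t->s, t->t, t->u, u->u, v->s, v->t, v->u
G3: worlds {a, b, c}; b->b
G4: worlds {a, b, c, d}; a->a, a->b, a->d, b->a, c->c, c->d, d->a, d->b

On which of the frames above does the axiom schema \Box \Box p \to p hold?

The schema corresponds to a generalized confluence (Geach) condition: \forall x \exists w (x R^2 w \wedge x = w).
G1: fails — at a but no w with aR²w and a=w.
G2: fails — at v but no w with vR²w and v=w.
G3: fails — at a but no w with aR²w and a=w.
G4: satisfies the condition.
Valid on: G4.

G4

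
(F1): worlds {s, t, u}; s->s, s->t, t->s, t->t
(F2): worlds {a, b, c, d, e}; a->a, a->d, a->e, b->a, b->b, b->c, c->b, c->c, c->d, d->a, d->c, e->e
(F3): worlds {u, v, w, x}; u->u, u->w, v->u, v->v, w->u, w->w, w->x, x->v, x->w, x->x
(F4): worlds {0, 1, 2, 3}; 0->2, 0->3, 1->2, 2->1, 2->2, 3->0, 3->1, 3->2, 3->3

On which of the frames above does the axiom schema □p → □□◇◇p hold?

This is the axiom for a generalized confluence (Geach) condition; its first-order frame correspondent is ∀x ∀z (xR²z → ∃w (xRw ∧ zR²w)).
(F1): condition met.
(F2): fails — bR²e but no w with bRw and eR²w.
(F3): condition met.
(F4): condition met.

(F1), (F3), (F4)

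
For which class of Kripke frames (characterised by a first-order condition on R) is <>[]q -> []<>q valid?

This is the .2 axiom.
Its frame correspondent is convergence — forall x forall y forall z (Rxy & Rxz -> exists w (Ryw & Rzw)).

convergence: forall x forall y forall z (Rxy & Rxz -> exists w (Ryw & Rzw))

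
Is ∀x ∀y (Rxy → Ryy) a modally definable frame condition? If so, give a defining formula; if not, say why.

Yes, by □(□p → p)

The condition is shift-reflexivity. A defining modal formula is □(□p → p).
Suppose □(□p→p) is valid. Take Rxy and set V(p)={w : Ryw}. Then at y, □p holds; since □(□p→p) at x, □p→p at y, so p at y, i.e. Ryy.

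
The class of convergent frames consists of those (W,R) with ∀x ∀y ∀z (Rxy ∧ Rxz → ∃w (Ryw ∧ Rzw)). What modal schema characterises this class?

This is convergence; the standard corresponding axiom is .2: ◇□p → □◇p.

◇□p → □◇p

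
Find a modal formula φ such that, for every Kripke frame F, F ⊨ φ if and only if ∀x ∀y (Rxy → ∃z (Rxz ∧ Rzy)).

□□q → □q

The condition is density. The C4 schema □□q → □q defines it.
Suppose □□q→□q is valid. Take Rxy and set V(q)={w : xR²w}. Then □□q at x, so □q at x, so q at y, i.e. ∃z(Rxz∧Rzy).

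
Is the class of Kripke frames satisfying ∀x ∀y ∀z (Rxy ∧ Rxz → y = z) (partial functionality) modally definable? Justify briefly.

Yes — defined by ◇r → □r

The condition is partial functionality. A defining modal formula is ◇r → □r.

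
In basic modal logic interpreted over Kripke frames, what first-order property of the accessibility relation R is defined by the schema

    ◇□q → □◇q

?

convergence

Suppose ◇□q→□◇q is valid. Take Rxy, Rxz and set V(q)={w : Ryw}. Then □q at y so ◇□q at x, so □◇q at x, so ◇q at z, giving w with Rzw and Ryw.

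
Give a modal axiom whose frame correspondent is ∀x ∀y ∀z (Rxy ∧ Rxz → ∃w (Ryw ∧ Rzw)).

A defining formula is ◇□r → □◇r (the .2 axiom).
Suppose ◇□r→□◇r is valid. Take Rxy, Rxz and set V(r)={w : Ryw}. Then □r at y so ◇□r at x, so □◇r at x, so ◇r at z, giving w with Rzw and Ryw.

◇□r → □◇r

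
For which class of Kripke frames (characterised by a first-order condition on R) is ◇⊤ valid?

seriality

◇⊤ holds at w iff w has a successor, so frame-validity of ◇⊤ is exactly seriality. Equivalently via □r → ◇r:
Suppose □r→◇r is valid. At any x set V(r)=W. Then □r at x, so ◇r at x, so x has a successor.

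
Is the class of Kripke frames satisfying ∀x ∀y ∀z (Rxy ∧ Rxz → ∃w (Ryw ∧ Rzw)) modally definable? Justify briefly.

This is a Sahlqvist condition; the .2 axiom ◇□q → □◇q defines it.
Suppose ◇□q→□◇q is valid. Take Rxy, Rxz and set V(q)={w : Ryw}. Then □q at y so ◇□q at x, so □◇q at x, so ◇q at z, giving w with Rzw and Ryw.

Definable; ◇□q → □◇q defines it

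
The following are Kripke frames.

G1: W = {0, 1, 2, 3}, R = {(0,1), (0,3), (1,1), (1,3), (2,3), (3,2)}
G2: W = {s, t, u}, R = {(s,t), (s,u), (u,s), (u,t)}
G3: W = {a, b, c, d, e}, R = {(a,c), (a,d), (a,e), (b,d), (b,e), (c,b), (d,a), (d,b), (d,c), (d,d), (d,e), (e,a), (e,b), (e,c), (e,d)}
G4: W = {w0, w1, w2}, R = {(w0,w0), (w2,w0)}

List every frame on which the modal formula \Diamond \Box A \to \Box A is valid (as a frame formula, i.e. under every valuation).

G4

The schema corresponds to the Euclidean property: \forall x \forall y \forall z (Rxy \wedge Rxz \to Ryz).
G1: fails — R03 and R01 but not R31.
G2: fails — Rsu and Rsu but not Ruu.
G3: fails — Rae and Rae but not Ree.
G4: ✓.
Valid on: G4.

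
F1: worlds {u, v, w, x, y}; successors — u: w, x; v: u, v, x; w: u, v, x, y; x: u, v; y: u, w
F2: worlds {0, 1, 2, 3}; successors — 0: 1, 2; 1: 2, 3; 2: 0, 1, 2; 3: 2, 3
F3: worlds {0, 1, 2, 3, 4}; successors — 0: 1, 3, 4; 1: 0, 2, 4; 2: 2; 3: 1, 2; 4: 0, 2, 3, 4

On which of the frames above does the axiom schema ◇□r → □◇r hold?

Frame correspondent (Sahlqvist): ∀x ∀y ∀z (Rxy ∧ Rxz → ∃w (Ryw ∧ Rzw)) — i.e. convergence.
F1: fails — Rvu and Rvx but u and x have no common successor.
F2: holds.
F3: fails — R10 and R12 but 0 and 2 have no common successor.

F2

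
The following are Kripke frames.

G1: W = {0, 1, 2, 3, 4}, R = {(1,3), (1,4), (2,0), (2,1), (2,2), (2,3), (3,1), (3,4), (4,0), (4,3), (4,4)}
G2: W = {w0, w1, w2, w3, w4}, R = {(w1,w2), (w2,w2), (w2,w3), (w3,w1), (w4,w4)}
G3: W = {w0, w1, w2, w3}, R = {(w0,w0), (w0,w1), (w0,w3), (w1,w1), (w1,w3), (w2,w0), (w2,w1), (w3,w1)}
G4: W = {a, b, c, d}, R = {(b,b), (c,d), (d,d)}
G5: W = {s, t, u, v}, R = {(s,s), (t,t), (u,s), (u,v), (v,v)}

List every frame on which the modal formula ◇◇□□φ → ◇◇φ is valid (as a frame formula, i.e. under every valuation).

G2, G3, G4, G5

This is the axiom for a generalized confluence (Geach) condition; its first-order frame correspondent is ∀x ∀y (xR²y → ∃w (yR²w ∧ xR²w)).
G1: fails — 1R²0 but no w with 0R²w and 1R²w.
G2: ✓.
G3: ✓.
G4: ✓.
G5: ✓.
Valid on: G2, G3, G4, G5.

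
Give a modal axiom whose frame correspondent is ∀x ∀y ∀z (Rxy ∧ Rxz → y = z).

◇r → □r

A defining formula is ◇r → □r (the CD axiom).
Suppose ◇r→□r is valid. Take Rxy, Rxz and set V(r)={y}. Then ◇r at x, so □r at x, so r at z, i.e. z=y.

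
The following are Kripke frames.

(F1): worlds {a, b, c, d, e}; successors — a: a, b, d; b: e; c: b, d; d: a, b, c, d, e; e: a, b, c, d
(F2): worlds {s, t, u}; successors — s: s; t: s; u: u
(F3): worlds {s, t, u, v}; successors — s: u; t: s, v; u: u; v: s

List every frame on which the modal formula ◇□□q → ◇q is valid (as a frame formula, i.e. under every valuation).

(F1), (F2)

This is the axiom for a generalized confluence (Geach) condition; its first-order frame correspondent is ∀x ∀y (xRy → ∃w (yR²w ∧ xRw)).
(F1): condition met.
(F2): condition met.
(F3): fails — tRs but no w with sR²w and tRw.
Valid on: (F1), (F2).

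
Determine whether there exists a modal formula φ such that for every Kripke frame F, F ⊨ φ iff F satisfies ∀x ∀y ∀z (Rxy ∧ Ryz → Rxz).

Yes: it is transitivity, defined by the 4 schema □p → □□p.
Suppose □p→□□p is valid. Take Rxy, Ryz and set V(p)={w : Rxw}. Then □p at x, so □□p at x, so □p at y, so p at z, i.e. Rxz.

Yes — defined by □p → □□p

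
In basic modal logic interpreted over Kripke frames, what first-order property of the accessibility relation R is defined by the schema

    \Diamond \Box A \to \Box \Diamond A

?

Suppose ◇□A→□◇A is valid. Take Rxy, Rxz and set V(A)={w : Ryw}. Then □A at y so ◇□A at x, so □◇A at x, so ◇A at z, giving w with Rzw and Ryw.

Convergence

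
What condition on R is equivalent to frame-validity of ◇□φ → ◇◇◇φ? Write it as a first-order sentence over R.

∀x ∀y (xRy → ∃w (yRw ∧ xR³w))

This is a Sahlqvist (Geach-type) schema ◇^1□^1φ → □^0◇^3φ.
Minimal-valuation argument: fix x; take any y with xR^1y and any z with xR^0z. Set V(φ) to the set of worlds R-reachable from y in exactly 1 step. Then □^1φ holds at y, so the antecedent holds at x; validity forces ◇^3φ at z, giving a w with zR^3w and yR^1w.
First-order correspondent: ∀x ∀y (xRy → ∃w (yRw ∧ xR³w)).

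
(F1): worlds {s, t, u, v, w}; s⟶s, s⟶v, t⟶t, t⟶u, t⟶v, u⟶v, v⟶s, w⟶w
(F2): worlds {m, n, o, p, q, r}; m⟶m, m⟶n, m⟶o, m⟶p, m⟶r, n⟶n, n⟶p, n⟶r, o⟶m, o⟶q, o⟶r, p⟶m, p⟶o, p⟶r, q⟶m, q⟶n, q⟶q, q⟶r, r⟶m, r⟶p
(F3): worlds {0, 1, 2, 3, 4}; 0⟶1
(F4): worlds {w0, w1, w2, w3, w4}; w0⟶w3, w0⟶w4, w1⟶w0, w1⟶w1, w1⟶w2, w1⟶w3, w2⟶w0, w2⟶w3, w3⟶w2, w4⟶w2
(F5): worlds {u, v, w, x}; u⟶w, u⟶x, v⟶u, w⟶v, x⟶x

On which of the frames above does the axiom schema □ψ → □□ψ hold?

(F3)

Frame correspondent (Sahlqvist): ∀x ∀y ∀z (Rxy ∧ Ryz → Rxz) — i.e. transitivity.
(F1): fails — Ruv and Rvs but not Rus.
(F2): fails — Rom and Rmn but not Ron.
(F3): holds.
(F4): fails — Rw1w0 and Rw0w4 but not Rw1w4.
(F5): fails — Ruw and Rwv but not Ruv.
Valid on: (F3).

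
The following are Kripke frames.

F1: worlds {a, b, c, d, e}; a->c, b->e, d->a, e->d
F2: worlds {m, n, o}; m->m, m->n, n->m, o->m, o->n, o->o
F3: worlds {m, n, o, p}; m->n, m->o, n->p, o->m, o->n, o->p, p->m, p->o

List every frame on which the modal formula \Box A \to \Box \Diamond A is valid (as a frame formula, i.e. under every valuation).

Frame correspondent (Sahlqvist): \forall x \forall z (xRz \to \exists w (xRw \wedge zRw)) — i.e. a generalized confluence (Geach) condition.
F1: fails — aRc but no w with aRw and cRw.
F2: condition met.
F3: fails — mRn but no w with mRw and nRw.

F2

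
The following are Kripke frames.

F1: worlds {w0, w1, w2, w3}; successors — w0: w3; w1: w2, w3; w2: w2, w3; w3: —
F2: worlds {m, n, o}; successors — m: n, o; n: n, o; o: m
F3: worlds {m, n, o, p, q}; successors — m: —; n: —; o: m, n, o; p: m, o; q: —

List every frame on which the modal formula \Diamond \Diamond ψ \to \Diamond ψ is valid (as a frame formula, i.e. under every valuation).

The schema corresponds to transitivity: \forall x \forall y \forall z (Rxy \wedge Ryz \to Rxz).
F1: holds.
F2: fails — Rom and Rmo but not Roo.
F3: fails — Rpo and Ron but not Rpn.
Valid on: F1.

F1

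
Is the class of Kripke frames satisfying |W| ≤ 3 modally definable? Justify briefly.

Any modally definable frame class is closed under disjoint unions.
Any modal formula valid on each of 4 disjoint one-world frames is valid on their disjoint union (validity is preserved under disjoint unions). Each one-world frame has |W|=1≤3, but the union has |W|=4.
So the class is not modally definable.

No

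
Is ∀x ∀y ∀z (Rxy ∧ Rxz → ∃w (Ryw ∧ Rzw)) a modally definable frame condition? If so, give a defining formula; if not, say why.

Definable; ◇□r → □◇r defines it

This is a Sahlqvist condition; the .2 axiom ◇□r → □◇r defines it.
Suppose ◇□r→□◇r is valid. Take Rxy, Rxz and set V(r)={w : Ryw}. Then □r at y so ◇□r at x, so □◇r at x, so ◇r at z, giving w with Rzw and Ryw.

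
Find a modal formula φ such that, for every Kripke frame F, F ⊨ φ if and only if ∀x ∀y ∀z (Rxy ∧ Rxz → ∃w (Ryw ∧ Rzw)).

This is convergence; the standard corresponding axiom is .2: ◇□p → □◇p.
Suppose ◇□p→□◇p is valid. Take Rxy, Rxz and set V(p)={w : Ryw}. Then □p at y so ◇□p at x, so □◇p at x, so ◇p at z, giving w with Rzw and Ryw.

◇□p → □◇p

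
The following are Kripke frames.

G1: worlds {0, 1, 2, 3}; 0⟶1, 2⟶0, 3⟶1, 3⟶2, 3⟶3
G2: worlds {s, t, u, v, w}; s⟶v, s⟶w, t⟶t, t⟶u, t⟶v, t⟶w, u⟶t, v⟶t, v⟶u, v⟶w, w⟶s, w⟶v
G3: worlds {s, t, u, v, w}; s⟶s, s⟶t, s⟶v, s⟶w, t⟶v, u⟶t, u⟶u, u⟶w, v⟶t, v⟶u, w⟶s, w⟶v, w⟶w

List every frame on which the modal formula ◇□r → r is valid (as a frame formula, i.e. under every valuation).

none

Frame correspondent (Sahlqvist): ∀x ∀y (Rxy → Ryx) — i.e. symmetry.
G1: fails — R32 but not R23.
G2: fails — Rvu but not Ruv.
G3: fails — Ruw but not Rwu.
Valid on no frame.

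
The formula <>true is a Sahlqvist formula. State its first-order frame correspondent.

seriality: forall x exists y Rxy

This schema is equivalent to the D axiom □φ → ◇φ.
Its frame correspondent is seriality — forall x exists y Rxy.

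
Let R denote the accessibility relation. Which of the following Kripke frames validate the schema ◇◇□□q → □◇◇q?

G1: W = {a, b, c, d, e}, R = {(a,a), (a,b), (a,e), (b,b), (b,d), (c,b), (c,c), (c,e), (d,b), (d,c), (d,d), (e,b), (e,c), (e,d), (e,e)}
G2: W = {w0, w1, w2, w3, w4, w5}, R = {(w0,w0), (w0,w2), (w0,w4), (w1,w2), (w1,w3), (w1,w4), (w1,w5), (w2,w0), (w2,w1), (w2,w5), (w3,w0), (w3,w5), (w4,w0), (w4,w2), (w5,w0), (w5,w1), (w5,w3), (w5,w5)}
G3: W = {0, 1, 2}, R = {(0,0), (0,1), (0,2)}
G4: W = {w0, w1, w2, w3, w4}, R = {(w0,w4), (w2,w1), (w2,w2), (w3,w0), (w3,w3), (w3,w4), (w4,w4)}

G1, G2

This is the axiom for a generalized confluence (Geach) condition; its first-order frame correspondent is ∀x ∀y ∀z ((xR²y ∧ xRz) → ∃w (yR²w ∧ zR²w)).
G1: satisfies the condition.
G2: satisfies the condition.
G3: fails — 0R²0, 0R1 but no w with 0R²w and 1R²w.
G4: fails — w2R²w1, w2Rw1 but no w with w1R²w and w1R²w.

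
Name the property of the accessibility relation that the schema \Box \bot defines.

Emptiness of R

This is the Ver axiom.
It corresponds to emptiness of R: \forall x \forall y \neg Rxy.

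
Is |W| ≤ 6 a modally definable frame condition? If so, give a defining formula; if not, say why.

Not definable by any modal formula

Modal frame validity is preserved under disjoint unions.
Any modal formula valid on each of 7 disjoint one-world frames is valid on their disjoint union (validity is preserved under disjoint unions). Each one-world frame has |W|=1≤6, but the union has |W|=7.
Hence having at most 6 worlds is not modally definable.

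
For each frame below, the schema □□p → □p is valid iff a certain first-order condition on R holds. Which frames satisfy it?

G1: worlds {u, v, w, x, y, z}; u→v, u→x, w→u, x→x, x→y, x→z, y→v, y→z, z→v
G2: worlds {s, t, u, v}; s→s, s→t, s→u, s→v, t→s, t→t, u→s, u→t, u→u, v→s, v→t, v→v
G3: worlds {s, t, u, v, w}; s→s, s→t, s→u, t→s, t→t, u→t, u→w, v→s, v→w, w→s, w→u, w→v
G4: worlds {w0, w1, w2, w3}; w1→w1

G2, G4

The schema corresponds to density: ∀x ∀y (Rxy → ∃z (Rxz ∧ Rzy)).
G1: fails — Ruv but no t with Rut and Rtv.
G2: condition met.
G3: fails — Ruw but no z with Ruz and Rzw.
G4: condition met.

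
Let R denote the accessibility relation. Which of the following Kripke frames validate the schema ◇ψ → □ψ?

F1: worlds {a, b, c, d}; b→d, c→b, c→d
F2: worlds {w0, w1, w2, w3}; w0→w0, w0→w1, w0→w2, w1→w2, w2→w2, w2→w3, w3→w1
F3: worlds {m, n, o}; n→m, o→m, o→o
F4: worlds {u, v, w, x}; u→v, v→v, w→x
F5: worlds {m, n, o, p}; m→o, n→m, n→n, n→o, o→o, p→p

F4

This is the axiom for partial functionality; its first-order frame correspondent is ∀x ∀y ∀z (Rxy ∧ Rxz → y = z).
F1: fails — c sees both b and d.
F2: fails — w0 sees both w0 and w1.
F3: fails — o sees both m and o.
F4: ✓.
F5: fails — n sees both m and n.
Valid on: F4.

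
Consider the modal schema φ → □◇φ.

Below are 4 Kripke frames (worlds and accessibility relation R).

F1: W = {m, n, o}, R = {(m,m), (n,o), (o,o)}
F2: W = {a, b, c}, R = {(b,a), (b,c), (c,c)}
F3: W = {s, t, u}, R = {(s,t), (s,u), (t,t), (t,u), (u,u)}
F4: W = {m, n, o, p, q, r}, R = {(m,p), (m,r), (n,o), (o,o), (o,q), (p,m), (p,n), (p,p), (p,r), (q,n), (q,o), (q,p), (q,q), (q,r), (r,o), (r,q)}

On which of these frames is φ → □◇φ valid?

The schema corresponds to symmetry: ∀x ∀y (Rxy → Ryx).
F1: fails — Rno but not Ron.
F2: fails — Rba but not Rab.
F3: fails — Rtu but not Rut.
F4: fails — Rpn but not Rnp.
Valid on no frame.

none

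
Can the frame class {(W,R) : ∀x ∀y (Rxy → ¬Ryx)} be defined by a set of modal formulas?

Not definable by any modal formula

Modal frame validity is preserved under surjective bounded morphisms.
The 3-cycle (worlds w0,w1,w2 with w0→w1→w2→w0) is asymmetric. Mapping every world to a single reflexive point • is a surjective bounded morphism, and the reflexive point is not asymmetric (R•• but asymmetry requires ¬R••).
Hence asymmetry is not modally definable.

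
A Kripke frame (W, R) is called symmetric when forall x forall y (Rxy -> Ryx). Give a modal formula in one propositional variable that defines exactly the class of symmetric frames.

p → □◇p

This is symmetry; the standard corresponding axiom is B: p → □◇p.
Suppose p→□◇p is valid. Take Rxy and set V(p)={x}. Then p at x, so □◇p at x, so ◇p at y, so some z with Ryz has p; z=x, i.e. Ryx.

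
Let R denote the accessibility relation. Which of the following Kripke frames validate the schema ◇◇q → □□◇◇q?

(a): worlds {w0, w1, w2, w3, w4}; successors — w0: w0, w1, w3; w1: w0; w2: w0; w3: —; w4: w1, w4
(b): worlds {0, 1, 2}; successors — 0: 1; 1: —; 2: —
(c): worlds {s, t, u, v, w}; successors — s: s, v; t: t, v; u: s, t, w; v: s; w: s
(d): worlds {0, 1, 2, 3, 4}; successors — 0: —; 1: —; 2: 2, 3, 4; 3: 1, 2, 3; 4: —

(b)

The schema corresponds to a generalized confluence (Geach) condition: ∀x ∀y ∀z ((xR²y ∧ xR²z) → ∃w (y = w ∧ zR²w)).
(a): fails — w0R²w0, w0R²w3 but no w with w0=w and w3R²w.
(b): ✓.
(c): fails — tR²t, tR²s but no w* with t=w* and sR²w*.
(d): fails — 2R²1, 2R²1 but no w with 1=w and 1R²w.
Valid on: (b).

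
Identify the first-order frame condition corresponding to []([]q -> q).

shift-reflexivity: forall x forall y (Rxy -> Ryy)

Suppose □(□q→q) is valid. Take Rxy and set V(q)={w : Ryw}. Then at y, □q holds; since □(□q→q) at x, □q→q at y, so q at y, i.e. Ryy.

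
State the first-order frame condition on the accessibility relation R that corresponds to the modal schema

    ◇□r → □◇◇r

This is a Sahlqvist (Geach-type) schema ◇^1□^1r → □^1◇^2r.
Minimal-valuation argument: fix x; take any y with xR^1y and any z with xR^1z. Set V(r) to the set of worlds R-reachable from y in exactly 1 step. Then □^1r holds at y, so the antecedent holds at x; validity forces ◇^2r at z, giving a w with zR^2w and yR^1w.
First-order correspondent: ∀x ∀y ∀z ((xRy ∧ xRz) → ∃w (yRw ∧ zR²w)).

∀x ∀y ∀z ((xRy ∧ xRz) → ∃w (yRw ∧ zR²w))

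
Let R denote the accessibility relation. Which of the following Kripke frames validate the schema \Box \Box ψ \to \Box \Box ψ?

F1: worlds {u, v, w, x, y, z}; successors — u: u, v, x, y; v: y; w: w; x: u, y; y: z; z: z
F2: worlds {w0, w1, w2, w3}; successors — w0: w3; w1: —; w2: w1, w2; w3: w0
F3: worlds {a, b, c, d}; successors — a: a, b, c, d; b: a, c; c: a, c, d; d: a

F1, F2, F3

This is the axiom for a generalized confluence (Geach) condition; its first-order frame correspondent is \forall x \forall z (x R^2 z \to \exists w (x R^2 w \wedge z = w)).
F1: holds.
F2: holds.
F3: holds.
Valid on: F1, F2, F3.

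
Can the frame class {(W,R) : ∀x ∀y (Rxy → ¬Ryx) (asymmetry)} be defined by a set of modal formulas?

No — not modally definable

If a class were modally definable it would be closed under surjective bounded morphisms (Goldblatt–Thomason).
The 5-cycle (worlds w0,w1,w2,w3,w4 with w0→w1→w2→w3→w4→w0) is asymmetric. Mapping every world to a single reflexive point • is a surjective bounded morphism, and the reflexive point is not asymmetric (R•• but asymmetry requires ¬R••).
So the class is not modally definable.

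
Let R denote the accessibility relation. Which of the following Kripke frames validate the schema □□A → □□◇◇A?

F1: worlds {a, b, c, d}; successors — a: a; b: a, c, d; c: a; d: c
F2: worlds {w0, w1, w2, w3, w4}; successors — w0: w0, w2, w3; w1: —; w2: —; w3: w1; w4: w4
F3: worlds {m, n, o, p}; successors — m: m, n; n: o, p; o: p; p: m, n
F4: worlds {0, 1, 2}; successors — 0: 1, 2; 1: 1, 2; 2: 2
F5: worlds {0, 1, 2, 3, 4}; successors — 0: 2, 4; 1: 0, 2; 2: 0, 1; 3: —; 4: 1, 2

Frame correspondent (Sahlqvist): ∀x ∀z (xR²z → ∃w (xR²w ∧ zR²w)) — i.e. a generalized confluence (Geach) condition.
F1: condition met.
F2: fails — w0R²w1 but no w with w0R²w and w1R²w.
F3: condition met.
F4: condition met.
F5: condition met.

F1, F3, F4, F5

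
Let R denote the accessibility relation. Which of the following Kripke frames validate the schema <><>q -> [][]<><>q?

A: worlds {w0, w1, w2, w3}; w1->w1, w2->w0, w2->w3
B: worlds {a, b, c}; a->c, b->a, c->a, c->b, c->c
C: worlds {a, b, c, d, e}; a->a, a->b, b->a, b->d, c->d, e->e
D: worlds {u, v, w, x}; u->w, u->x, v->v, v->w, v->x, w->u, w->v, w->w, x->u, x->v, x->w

The schema corresponds to a generalized confluence (Geach) condition: forall x forall y forall z ((x R^2 y & x R^2 z) -> exists w (y = w & z R^2 w)).
A: ✓.
B: fails — aR²a, aR²b but no w with a=w and bR²w.
C: fails — aR²a, aR²d but no w with a=w and dR²w.
D: fails — vR²x, vR²u but no t with x=t and uR²t.
Valid on: A.

A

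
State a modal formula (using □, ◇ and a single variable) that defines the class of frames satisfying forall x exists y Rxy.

□ψ → ◇ψ

A defining formula is □ψ → ◇ψ (the D axiom).
Suppose □ψ→◇ψ is valid. At any x set V(ψ)=W. Then □ψ at x, so ◇ψ at x, so x has a successor.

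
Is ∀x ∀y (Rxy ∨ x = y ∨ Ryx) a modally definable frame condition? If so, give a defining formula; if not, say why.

Not modally definable

Modal frame validity is preserved under disjoint unions.
Take 2 disjoint single-world reflexive frames: each is trivially connected, but their disjoint union has 2 worlds with no edge between distinct components, so it is not connected.
So the class is not modally definable.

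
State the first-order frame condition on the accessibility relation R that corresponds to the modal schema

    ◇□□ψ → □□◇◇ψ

This is a Sahlqvist (Geach-type) schema ◇^1□^2ψ → □^2◇^2ψ.
Minimal-valuation argument: fix x; take any y with xR^1y and any z with xR^2z. Set V(ψ) to the set of worlds R-reachable from y in exactly 2 steps. Then □^2ψ holds at y, so the antecedent holds at x; validity forces ◇^2ψ at z, giving a w with zR^2w and yR^2w.
First-order correspondent: ∀x ∀y ∀z ((xRy ∧ xR²z) → ∃w (yR²w ∧ zR²w)).

∀x ∀y ∀z ((xRy ∧ xR²z) → ∃w (yR²w ∧ zR²w))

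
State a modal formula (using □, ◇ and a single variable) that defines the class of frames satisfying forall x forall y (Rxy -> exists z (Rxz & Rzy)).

The condition is density. The C4 schema □□r → □r defines it.
Suppose □□r→□r is valid. Take Rxy and set V(r)={w : xR²w}. Then □□r at x, so □r at x, so r at y, i.e. ∃z(Rxz∧Rzy).

□□r → □r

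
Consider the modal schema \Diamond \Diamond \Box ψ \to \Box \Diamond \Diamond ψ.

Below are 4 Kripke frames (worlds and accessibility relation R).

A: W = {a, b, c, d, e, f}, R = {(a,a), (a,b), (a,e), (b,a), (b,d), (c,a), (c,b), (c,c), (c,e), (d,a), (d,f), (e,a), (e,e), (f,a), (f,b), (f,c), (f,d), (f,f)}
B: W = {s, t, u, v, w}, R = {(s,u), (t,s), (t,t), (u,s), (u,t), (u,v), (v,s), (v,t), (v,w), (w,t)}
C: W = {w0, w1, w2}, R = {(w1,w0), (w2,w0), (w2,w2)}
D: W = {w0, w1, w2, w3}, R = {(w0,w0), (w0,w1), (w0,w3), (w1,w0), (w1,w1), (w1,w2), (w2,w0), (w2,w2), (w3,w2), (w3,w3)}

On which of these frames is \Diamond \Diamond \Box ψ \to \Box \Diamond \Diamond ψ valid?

A, D

Frame correspondent (Sahlqvist): \forall x \forall y \forall z ((x R^2 y \wedge xRz) \to \exists w (yRw \wedge z R^2 w)) — i.e. a generalized confluence (Geach) condition.
A: satisfies the condition.
B: fails — tR²s, tRs but no w* with sRw* and sR²w*.
C: fails — w2R²w0, w2Rw0 but no w with w0Rw and w0R²w.
D: satisfies the condition.
Valid on: A, D.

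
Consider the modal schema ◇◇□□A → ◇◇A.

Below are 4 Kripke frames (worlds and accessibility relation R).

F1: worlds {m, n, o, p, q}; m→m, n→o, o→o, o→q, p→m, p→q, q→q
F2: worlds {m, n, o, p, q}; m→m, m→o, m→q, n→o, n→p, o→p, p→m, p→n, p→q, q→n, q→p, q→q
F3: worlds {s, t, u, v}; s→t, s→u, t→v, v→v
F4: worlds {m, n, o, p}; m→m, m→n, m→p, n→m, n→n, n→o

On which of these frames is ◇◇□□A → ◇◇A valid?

F1, F2, F3

This is the axiom for a generalized confluence (Geach) condition; its first-order frame correspondent is ∀x ∀y (xR²y → ∃w (yR²w ∧ xR²w)).
F1: satisfies the condition.
F2: satisfies the condition.
F3: satisfies the condition.
F4: fails — mR²o but no w with oR²w and mR²w.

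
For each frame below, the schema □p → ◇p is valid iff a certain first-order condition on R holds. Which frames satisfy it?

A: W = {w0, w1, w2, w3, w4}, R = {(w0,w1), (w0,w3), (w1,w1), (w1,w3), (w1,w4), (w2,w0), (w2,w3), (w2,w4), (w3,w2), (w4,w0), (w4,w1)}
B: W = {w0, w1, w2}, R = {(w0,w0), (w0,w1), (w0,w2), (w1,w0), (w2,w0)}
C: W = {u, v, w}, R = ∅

A, B

Frame correspondent (Sahlqvist): ∀x ∃y Rxy — i.e. seriality.
A: ✓.
B: ✓.
C: fails — world u has no successor.
Valid on: A, B.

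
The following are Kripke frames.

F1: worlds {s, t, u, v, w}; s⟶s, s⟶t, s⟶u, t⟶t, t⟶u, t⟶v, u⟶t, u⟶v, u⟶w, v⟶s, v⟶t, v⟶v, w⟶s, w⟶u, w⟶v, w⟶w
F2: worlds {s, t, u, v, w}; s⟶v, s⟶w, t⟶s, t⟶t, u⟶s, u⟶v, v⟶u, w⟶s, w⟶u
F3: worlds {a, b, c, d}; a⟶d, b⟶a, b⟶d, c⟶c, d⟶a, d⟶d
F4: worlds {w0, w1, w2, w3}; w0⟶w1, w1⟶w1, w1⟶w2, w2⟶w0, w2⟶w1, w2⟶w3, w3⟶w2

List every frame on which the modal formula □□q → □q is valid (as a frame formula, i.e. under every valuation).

The schema corresponds to density: ∀x ∀y (Rxy → ∃z (Rxz ∧ Rzy)).
F1: condition met.
F2: fails — Rwu but no z with Rwz and Rzu.
F3: condition met.
F4: fails — Rw3w2 but no z with Rw3z and Rzw2.

F1, F3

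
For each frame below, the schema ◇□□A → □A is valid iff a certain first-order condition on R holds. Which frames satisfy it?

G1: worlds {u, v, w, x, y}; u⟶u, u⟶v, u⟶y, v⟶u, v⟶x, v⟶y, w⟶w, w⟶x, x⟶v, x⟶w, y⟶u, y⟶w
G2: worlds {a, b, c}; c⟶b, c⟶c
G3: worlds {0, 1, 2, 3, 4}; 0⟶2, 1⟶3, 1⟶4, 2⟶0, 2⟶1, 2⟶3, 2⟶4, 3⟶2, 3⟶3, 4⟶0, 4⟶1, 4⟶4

G3

This is the axiom for a generalized confluence (Geach) condition; its first-order frame correspondent is ∀x ∀y ∀z ((xRy ∧ xRz) → ∃w (yR²w ∧ z = w)).
G1: fails — yRw, yRu but no t with wR²t and u=t.
G2: fails — cRb, cRb but no w with bR²w and b=w.
G3: holds.
Valid on: G3.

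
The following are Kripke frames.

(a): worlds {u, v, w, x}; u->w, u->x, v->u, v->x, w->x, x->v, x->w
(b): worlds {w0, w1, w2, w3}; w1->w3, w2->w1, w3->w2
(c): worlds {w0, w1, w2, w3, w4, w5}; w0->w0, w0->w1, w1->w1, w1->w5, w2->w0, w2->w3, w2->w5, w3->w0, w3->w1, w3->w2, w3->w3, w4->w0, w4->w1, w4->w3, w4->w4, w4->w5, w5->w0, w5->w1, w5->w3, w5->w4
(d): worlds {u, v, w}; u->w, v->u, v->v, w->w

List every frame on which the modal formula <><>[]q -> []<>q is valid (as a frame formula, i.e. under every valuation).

(c)

Frame correspondent (Sahlqvist): forall x forall y forall z ((x R^2 y & xRz) -> exists w (yRw & zRw)) — i.e. a generalized confluence (Geach) condition.
(a): fails — uR²v, uRx but no t with vRt and xRt.
(b): fails — w1R²w2, w1Rw3 but no w with w2Rw and w3Rw.
(c): ✓.
(d): fails — vR²u, vRv but no t with uRt and vRt.
Valid on: (c).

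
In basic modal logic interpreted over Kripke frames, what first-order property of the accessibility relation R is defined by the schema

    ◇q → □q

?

partial functionality

Suppose ◇q→□q is valid. Take Rxy, Rxz and set V(q)={y}. Then ◇q at x, so □q at x, so q at z, i.e. z=y.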